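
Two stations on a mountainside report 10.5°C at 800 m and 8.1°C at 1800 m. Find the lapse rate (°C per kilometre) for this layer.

Γ = −ΔT/Δz = (10.5 − 8.1) / (1800 − 800) m
  = 2.4°C / 1 km = 2.4°C/km

2.4°C/km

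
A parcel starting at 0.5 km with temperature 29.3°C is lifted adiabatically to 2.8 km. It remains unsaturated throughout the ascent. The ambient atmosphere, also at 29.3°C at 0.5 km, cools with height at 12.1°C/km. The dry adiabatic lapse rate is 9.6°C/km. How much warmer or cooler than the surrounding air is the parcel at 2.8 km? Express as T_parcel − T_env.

Parcel:
  500 → 2800 m (dry, 9.6°C/km): ΔT = -9.6 × 2.3 = -22.08°C → T = 7.22°C
Environment:
  500 → 2800 m (environment, 12.1°C/km): ΔT = -12.1 × 2.3 = -27.83°C → T = 1.47°C
T_parcel − T_env = 7.22 − 1.47 = +5.75°C

+5.75°C (parcel warmer than environment)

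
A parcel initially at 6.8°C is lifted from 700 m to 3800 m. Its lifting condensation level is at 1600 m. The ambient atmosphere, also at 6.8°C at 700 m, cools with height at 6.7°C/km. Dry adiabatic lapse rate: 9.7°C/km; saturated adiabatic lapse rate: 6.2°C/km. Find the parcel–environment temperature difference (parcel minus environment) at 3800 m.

-1.6°C (parcel cooler than environment)

Parcel:
  Dry to 1600 m: -9.7 × 0.9 km = -8.73°C, so T = -1.93°C.
  Saturated to 3800 m: -6.2 × 2.2 km = -13.64°C, so T = -15.57°C.
Environment:
  Environment to 3800 m: -6.7 × 3.1 km = -20.77°C, so T = -13.97°C.
T_parcel − T_env = -15.57 − (-13.97) = -1.6°C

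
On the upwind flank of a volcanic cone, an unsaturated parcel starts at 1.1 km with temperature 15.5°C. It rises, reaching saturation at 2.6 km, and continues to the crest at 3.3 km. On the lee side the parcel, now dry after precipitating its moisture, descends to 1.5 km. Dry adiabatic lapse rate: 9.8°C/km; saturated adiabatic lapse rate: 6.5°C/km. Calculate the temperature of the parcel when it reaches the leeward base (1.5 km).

1100–2600 m, dry: Δz = 1.5 km ⇒ ΔT = -14.7°C; T = 0.8°C
2600–3300 m, saturated: Δz = 0.7 km ⇒ ΔT = -4.55°C; T = -3.75°C
3300–1500 m, dry descent: Δz = 1.8 km ⇒ ΔT = +17.64°C; T = 13.89°C

13.89°C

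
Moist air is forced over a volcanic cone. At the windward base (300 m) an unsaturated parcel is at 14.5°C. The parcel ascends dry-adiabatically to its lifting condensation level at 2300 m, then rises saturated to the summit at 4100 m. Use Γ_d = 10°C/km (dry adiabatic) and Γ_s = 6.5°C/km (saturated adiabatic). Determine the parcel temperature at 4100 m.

-17.2°C

From 300 m to 2300 m (dry): cools by 10 × 2 = 20°C, giving -5.5°C.
From 2300 m to 4100 m (saturated): cools by 6.5 × 1.8 = 11.7°C, giving -17.2°C.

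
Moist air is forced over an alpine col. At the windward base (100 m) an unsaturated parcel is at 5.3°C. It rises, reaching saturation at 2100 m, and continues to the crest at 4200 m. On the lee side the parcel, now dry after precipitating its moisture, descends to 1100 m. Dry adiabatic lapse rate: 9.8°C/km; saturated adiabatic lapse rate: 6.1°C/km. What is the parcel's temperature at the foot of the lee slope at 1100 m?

100 → 2100 m (dry, 9.8°C/km): ΔT = -9.8 × 2 = -19.6°C → T = -14.3°C
2100 → 4200 m (saturated, 6.1°C/km): ΔT = -6.1 × 2.1 = -12.81°C → T = -27.11°C
4200 → 1100 m (dry descent, 9.8°C/km): ΔT = +9.8 × 3.1 = +30.38°C → T = 3.27°C

3.27°C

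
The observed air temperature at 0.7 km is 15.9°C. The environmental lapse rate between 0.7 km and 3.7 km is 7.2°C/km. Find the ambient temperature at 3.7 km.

700–3700 m, environmental: Δz = 3 km ⇒ ΔT = -21.6°C; T = -5.7°C

-5.7°C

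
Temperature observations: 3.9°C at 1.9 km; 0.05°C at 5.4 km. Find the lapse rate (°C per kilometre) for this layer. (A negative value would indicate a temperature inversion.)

Γ = −ΔT/Δz = (3.9 − 0.05) / (5400 − 1900) m
  = 3.85°C / 3.5 km = 1.1°C/km

1.1°C/km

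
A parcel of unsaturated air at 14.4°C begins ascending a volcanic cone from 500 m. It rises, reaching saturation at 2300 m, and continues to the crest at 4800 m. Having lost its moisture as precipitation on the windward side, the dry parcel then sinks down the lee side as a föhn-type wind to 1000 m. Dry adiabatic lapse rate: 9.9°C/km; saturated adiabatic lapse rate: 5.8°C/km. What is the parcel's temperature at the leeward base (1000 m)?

From 500 m to 2300 m (dry): cools by 9.9 × 1.8 = 17.82°C, giving -3.42°C.
From 2300 m to 4800 m (saturated): cools by 5.8 × 2.5 = 14.5°C, giving -17.92°C.
From 4800 m to 1000 m (dry descent): warms by 9.9 × 3.8 = 37.62°C, giving 19.7°C.

19.7°C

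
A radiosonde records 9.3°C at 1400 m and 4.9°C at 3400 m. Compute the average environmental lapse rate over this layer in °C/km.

Γ = −ΔT/Δz = (9.3 − 4.9) / (3400 − 1400) m
  = 4.4°C / 2 km = 2.2°C/km

2.2°C/km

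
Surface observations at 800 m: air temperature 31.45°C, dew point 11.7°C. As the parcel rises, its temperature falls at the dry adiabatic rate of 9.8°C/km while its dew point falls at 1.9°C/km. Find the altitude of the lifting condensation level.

T and T_d converge at 9.8 − 1.9 = 7.9°C per km
Height above start = (31.45 − 11.7) / 7.9 = 2.5 km
LCL altitude = 800 m + 2500 m = 3300 m

3300 m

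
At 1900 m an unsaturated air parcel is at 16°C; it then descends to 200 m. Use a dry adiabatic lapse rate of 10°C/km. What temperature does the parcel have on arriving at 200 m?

33°C

1900 → 200 m (dry adiabatic, 10°C/km): ΔT = +10 × 1.7 = +17°C → T = 33°C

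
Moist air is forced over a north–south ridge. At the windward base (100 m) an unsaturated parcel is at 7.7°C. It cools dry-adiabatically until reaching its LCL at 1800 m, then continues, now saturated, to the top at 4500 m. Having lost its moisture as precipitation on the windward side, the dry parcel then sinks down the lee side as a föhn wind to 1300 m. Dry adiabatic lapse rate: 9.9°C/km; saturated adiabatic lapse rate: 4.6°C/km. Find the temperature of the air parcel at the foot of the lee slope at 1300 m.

100–1800 m, dry: Δz = 1.7 km ⇒ ΔT = -16.83°C; T = -9.13°C
1800–4500 m, saturated: Δz = 2.7 km ⇒ ΔT = -12.42°C; T = -21.55°C
4500–1300 m, dry descent: Δz = 3.2 km ⇒ ΔT = +31.68°C; T = 10.13°C

10.13°C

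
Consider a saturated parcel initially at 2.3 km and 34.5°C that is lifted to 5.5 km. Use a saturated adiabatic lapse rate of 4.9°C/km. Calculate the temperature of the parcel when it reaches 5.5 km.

2300–5500 m, saturated adiabatic: Δz = 3.2 km ⇒ ΔT = -15.68°C; T = 18.82°C

18.82°C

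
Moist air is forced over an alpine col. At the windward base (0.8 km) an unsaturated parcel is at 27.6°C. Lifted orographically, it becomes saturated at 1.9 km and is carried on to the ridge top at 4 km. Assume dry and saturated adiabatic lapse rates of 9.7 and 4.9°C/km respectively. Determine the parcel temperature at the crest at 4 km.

6.64°C

800 → 1900 m (dry, 9.7°C/km): ΔT = -9.7 × 1.1 = -10.67°C → T = 16.93°C
1900 → 4000 m (saturated, 4.9°C/km): ΔT = -4.9 × 2.1 = -10.29°C → T = 6.64°C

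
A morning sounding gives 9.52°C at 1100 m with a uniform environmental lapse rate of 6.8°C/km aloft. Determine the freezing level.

2500 m

Height above start = (9.52 − 0) / 6.8 = 1.4 km
Altitude = 1100 m + 1400 m = 2500 m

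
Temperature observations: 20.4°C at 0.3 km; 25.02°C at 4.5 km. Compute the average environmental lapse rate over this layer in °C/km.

Γ = −ΔT/Δz = (20.4 − 25.02) / (4500 − 300) m
  = -4.62°C / 4.2 km = -1.1°C/km

-1.1°C/km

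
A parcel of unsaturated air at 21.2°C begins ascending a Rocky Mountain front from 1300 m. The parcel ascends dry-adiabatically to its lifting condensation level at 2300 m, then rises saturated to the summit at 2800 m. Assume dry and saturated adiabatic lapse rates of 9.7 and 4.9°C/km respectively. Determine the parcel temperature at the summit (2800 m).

9.05°C

1300 → 2300 m (dry, 9.7°C/km): ΔT = -9.7 × 1 = -9.7°C → T = 11.5°C
2300 → 2800 m (saturated, 4.9°C/km): ΔT = -4.9 × 0.5 = -2.45°C → T = 9.05°C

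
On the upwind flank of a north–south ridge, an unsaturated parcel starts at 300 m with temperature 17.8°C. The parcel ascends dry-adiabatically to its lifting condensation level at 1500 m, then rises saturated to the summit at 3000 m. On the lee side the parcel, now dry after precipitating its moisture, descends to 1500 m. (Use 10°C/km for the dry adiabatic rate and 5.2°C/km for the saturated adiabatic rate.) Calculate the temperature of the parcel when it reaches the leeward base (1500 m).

13°C

300 → 1500 m (dry, 10°C/km): ΔT = -10 × 1.2 = -12°C → T = 5.8°C
1500 → 3000 m (saturated, 5.2°C/km): ΔT = -5.2 × 1.5 = -7.8°C → T = -2°C
3000 → 1500 m (dry descent, 10°C/km): ΔT = +10 × 1.5 = +15°C → T = 13°C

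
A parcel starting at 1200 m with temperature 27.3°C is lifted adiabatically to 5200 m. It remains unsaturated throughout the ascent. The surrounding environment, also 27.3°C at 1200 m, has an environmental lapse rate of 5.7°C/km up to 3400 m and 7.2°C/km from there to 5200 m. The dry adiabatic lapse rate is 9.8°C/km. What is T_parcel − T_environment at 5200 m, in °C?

-13.7°C (parcel cooler than environment)

Parcel:
  1200–5200 m, dry: Δz = 4 km ⇒ ΔT = -39.2°C; T = -11.9°C
Environment:
  1200–3400 m, environment, lower layer: Δz = 2.2 km ⇒ ΔT = -12.54°C; T = 14.76°C
  3400–5200 m, environment, upper layer: Δz = 1.8 km ⇒ ΔT = -12.96°C; T = 1.8°C
T_parcel − T_env = -11.9 − 1.8 = -13.7°C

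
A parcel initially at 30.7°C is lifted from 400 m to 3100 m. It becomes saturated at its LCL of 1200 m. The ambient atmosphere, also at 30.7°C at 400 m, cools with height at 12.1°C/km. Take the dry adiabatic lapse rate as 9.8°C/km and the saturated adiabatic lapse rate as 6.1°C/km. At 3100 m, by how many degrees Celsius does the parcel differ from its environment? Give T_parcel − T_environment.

+13.24°C (parcel warmer than environment)

Parcel:
  400 → 1200 m (dry, 9.8°C/km): ΔT = -9.8 × 0.8 = -7.84°C → T = 22.86°C
  1200 → 3100 m (saturated, 6.1°C/km): ΔT = -6.1 × 1.9 = -11.59°C → T = 11.27°C
Environment:
  400 → 3100 m (environment, 12.1°C/km): ΔT = -12.1 × 2.7 = -32.67°C → T = -1.97°C
T_parcel − T_env = 11.27 − (-1.97) = +13.24°C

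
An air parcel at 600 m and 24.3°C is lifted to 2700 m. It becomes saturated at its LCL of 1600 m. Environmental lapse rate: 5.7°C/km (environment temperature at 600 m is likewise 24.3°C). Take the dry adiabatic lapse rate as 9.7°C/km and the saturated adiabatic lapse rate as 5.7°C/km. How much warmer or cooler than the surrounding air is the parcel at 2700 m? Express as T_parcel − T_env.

Parcel:
  From 600 m to 1600 m (dry): cools by 9.7 × 1 = 9.7°C, giving 14.6°C.
  From 1600 m to 2700 m (saturated): cools by 5.7 × 1.1 = 6.27°C, giving 8.33°C.
Environment:
  From 600 m to 2700 m (environment): cools by 5.7 × 2.1 = 11.97°C, giving 12.33°C.
T_parcel − T_env = 8.33 − 12.33 = -4°C

-4°C (parcel cooler than environment)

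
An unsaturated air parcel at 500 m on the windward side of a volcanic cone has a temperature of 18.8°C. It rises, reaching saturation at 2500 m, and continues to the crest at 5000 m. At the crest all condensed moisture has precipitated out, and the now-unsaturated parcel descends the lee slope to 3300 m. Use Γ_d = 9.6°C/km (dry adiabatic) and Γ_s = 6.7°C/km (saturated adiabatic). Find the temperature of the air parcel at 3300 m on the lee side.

500 → 2500 m (dry, 9.6°C/km): ΔT = -9.6 × 2 = -19.2°C → T = -0.4°C
2500 → 5000 m (saturated, 6.7°C/km): ΔT = -6.7 × 2.5 = -16.75°C → T = -17.15°C
5000 → 3300 m (dry descent, 9.6°C/km): ΔT = +9.6 × 1.7 = +16.32°C → T = -0.83°C

-0.83°C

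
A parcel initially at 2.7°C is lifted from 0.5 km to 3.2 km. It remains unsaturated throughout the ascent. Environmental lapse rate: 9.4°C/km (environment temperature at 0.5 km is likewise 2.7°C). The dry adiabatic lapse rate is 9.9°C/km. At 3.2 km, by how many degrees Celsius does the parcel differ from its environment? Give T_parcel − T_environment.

Parcel:
  Dry to 3200 m: -9.9 × 2.7 km = -26.73°C, so T = -24.03°C.
Environment:
  Environment to 3200 m: -9.4 × 2.7 km = -25.38°C, so T = -22.68°C.
T_parcel − T_env = -24.03 − (-22.68) = -1.35°C

-1.35°C (parcel cooler than environment)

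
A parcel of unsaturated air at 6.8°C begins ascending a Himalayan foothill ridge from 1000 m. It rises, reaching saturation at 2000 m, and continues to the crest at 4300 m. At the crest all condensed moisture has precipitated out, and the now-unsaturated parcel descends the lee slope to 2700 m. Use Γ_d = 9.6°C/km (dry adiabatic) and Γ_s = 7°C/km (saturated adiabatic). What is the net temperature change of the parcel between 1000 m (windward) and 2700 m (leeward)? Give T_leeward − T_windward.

From 1000 m to 2000 m (dry): cools by 9.6 × 1 = 9.6°C, giving -2.8°C.
From 2000 m to 4300 m (saturated): cools by 7 × 2.3 = 16.1°C, giving -18.9°C.
From 4300 m to 2700 m (dry descent): warms by 9.6 × 1.6 = 15.36°C, giving -3.54°C.
Net change vs windward start: -3.54 − 6.8 = -10.34°C

-10.34°C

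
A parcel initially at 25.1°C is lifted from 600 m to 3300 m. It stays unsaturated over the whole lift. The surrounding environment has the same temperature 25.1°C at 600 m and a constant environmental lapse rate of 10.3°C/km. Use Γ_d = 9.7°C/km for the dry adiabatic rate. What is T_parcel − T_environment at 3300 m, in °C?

+1.62°C (parcel warmer than environment)

Parcel:
  From 600 m to 3300 m (dry): cools by 9.7 × 2.7 = 26.19°C, giving -1.09°C.
Environment:
  From 600 m to 3300 m (environment): cools by 10.3 × 2.7 = 27.81°C, giving -2.71°C.
T_parcel − T_env = -1.09 − (-2.71) = +1.62°C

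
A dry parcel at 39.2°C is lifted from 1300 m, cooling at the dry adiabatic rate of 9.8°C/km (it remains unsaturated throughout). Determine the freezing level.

5300 m

Height above start = (39.2 − 0) / 9.8 = 4 km
Altitude = 1300 m + 4000 m = 5300 m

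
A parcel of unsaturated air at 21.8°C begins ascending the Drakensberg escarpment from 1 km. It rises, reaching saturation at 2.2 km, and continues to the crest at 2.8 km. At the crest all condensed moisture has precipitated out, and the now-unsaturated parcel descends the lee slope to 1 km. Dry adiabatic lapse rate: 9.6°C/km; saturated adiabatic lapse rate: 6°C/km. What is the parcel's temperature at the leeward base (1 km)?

23.96°C

1000 → 2200 m (dry, 9.6°C/km): ΔT = -9.6 × 1.2 = -11.52°C → T = 10.28°C
2200 → 2800 m (saturated, 6°C/km): ΔT = -6 × 0.6 = -3.6°C → T = 6.68°C
2800 → 1000 m (dry descent, 9.6°C/km): ΔT = +9.6 × 1.8 = +17.28°C → T = 23.96°C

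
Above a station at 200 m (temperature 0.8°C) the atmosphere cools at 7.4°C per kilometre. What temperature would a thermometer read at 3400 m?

Environmental to 3400 m: -7.4 × 3.2 km = -23.68°C, so T = -22.88°C.

-22.88°C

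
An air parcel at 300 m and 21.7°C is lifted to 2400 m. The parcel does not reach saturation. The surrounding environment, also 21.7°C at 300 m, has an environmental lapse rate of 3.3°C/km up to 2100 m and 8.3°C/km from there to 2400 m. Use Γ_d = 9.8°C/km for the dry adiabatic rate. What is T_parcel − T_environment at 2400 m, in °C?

Parcel:
  Dry to 2400 m: -9.8 × 2.1 km = -20.58°C, so T = 1.12°C.
Environment:
  Environment, lower layer to 2100 m: -3.3 × 1.8 km = -5.94°C, so T = 15.76°C.
  Environment, upper layer to 2400 m: -8.3 × 0.3 km = -2.49°C, so T = 13.27°C.
T_parcel − T_env = 1.12 − 13.27 = -12.15°C

-12.15°C (parcel cooler than environment)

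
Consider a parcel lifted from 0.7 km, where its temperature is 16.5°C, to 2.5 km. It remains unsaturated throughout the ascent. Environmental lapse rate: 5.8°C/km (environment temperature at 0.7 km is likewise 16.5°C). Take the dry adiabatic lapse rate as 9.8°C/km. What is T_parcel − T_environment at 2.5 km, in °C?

-7.2°C (parcel cooler than environment)

Parcel:
  Dry to 2500 m: -9.8 × 1.8 km = -17.64°C, so T = -1.14°C.
Environment:
  Environment to 2500 m: -5.8 × 1.8 km = -10.44°C, so T = 6.06°C.
T_parcel − T_env = -1.14 − 6.06 = -7.2°C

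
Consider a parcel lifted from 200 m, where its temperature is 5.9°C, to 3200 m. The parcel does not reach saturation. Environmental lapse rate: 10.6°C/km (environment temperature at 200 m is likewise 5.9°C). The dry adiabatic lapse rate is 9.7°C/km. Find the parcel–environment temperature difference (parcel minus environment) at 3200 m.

+2.7°C (parcel warmer than environment)

Parcel:
  From 200 m to 3200 m (dry): cools by 9.7 × 3 = 29.1°C, giving -23.2°C.
Environment:
  From 200 m to 3200 m (environment): cools by 10.6 × 3 = 31.8°C, giving -25.9°C.
T_parcel − T_env = -23.2 − (-25.9) = +2.7°C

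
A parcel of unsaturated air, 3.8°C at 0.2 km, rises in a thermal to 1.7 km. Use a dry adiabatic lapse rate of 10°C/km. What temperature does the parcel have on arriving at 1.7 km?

-11.2°C

From 200 m to 1700 m (dry adiabatic): cools by 10 × 1.5 = 15°C, giving -11.2°C.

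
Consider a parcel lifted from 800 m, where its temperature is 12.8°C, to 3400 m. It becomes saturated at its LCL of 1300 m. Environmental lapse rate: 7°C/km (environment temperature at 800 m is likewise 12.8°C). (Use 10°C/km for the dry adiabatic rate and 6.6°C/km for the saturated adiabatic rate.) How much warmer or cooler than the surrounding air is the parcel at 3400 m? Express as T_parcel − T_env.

Parcel:
  800–1300 m, dry: Δz = 0.5 km ⇒ ΔT = -5°C; T = 7.8°C
  1300–3400 m, saturated: Δz = 2.1 km ⇒ ΔT = -13.86°C; T = -6.06°C
Environment:
  800–3400 m, environment: Δz = 2.6 km ⇒ ΔT = -18.2°C; T = -5.4°C
T_parcel − T_env = -6.06 − (-5.4) = -0.66°C

-0.66°C (parcel cooler than environment)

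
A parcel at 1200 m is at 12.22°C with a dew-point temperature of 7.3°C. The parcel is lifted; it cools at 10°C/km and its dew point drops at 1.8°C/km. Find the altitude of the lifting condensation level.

T and T_d converge at 10 − 1.8 = 8.2°C per km
Height above start = (12.22 − 7.3) / 8.2 = 0.6 km
LCL altitude = 1200 m + 600 m = 1800 m

1800 m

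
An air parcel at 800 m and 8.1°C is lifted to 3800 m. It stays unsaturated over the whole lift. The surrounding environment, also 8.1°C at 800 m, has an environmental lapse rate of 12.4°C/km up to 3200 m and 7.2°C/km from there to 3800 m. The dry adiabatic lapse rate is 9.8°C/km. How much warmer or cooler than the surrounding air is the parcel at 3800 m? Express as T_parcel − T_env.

Parcel:
  From 800 m to 3800 m (dry): cools by 9.8 × 3 = 29.4°C, giving -21.3°C.
Environment:
  From 800 m to 3200 m (environment, lower layer): cools by 12.4 × 2.4 = 29.76°C, giving -21.66°C.
  From 3200 m to 3800 m (environment, upper layer): cools by 7.2 × 0.6 = 4.32°C, giving -25.98°C.
T_parcel − T_env = -21.3 − (-25.98) = +4.68°C

+4.68°C (parcel warmer than environment)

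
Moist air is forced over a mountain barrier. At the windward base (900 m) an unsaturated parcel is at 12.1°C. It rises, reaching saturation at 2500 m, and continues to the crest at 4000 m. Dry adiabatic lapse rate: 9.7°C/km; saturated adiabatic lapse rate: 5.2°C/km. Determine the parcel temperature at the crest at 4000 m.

-11.22°C

900–2500 m, dry: Δz = 1.6 km ⇒ ΔT = -15.52°C; T = -3.42°C
2500–4000 m, saturated: Δz = 1.5 km ⇒ ΔT = -7.8°C; T = -11.22°C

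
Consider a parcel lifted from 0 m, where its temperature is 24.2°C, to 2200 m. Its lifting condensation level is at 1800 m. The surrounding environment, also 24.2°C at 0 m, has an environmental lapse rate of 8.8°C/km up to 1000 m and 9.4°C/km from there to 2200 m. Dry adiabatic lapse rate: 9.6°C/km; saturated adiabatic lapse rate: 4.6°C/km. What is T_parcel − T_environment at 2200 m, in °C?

Parcel:
  0–1800 m, dry: Δz = 1.8 km ⇒ ΔT = -17.28°C; T = 6.92°C
  1800–2200 m, saturated: Δz = 0.4 km ⇒ ΔT = -1.84°C; T = 5.08°C
Environment:
  0–1000 m, environment, lower layer: Δz = 1 km ⇒ ΔT = -8.8°C; T = 15.4°C
  1000–2200 m, environment, upper layer: Δz = 1.2 km ⇒ ΔT = -11.28°C; T = 4.12°C
T_parcel − T_env = 5.08 − 4.12 = +0.96°C

+0.96°C (parcel warmer than environment)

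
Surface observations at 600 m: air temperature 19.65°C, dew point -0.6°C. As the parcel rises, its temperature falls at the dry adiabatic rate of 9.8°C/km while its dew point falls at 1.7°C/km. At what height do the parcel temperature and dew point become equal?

T and T_d converge at 9.8 − 1.7 = 8.1°C per km
Height above start = (19.65 − (-0.6)) / 8.1 = 2.5 km
LCL altitude = 600 m + 2500 m = 3100 m

3100 m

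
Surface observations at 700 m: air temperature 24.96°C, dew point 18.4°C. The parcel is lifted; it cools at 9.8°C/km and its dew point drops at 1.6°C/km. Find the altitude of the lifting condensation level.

1500 m

T and T_d converge at 9.8 − 1.6 = 8.2°C per km
Height above start = (24.96 − 18.4) / 8.2 = 0.8 km
LCL altitude = 700 m + 800 m = 1500 m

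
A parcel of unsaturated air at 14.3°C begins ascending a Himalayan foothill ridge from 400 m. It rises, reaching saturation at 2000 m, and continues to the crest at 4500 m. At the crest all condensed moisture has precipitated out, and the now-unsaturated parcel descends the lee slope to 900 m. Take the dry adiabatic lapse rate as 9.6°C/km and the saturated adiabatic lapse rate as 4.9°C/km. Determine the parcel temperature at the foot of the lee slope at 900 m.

21.25°C

400–2000 m, dry: Δz = 1.6 km ⇒ ΔT = -15.36°C; T = -1.06°C
2000–4500 m, saturated: Δz = 2.5 km ⇒ ΔT = -12.25°C; T = -13.31°C
4500–900 m, dry descent: Δz = 3.6 km ⇒ ΔT = +34.56°C; T = 21.25°C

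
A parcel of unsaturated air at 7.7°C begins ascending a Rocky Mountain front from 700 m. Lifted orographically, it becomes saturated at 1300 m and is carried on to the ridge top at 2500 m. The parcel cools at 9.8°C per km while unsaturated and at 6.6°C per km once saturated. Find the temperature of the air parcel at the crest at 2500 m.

-6.1°C

From 700 m to 1300 m (dry): cools by 9.8 × 0.6 = 5.88°C, giving 1.82°C.
From 1300 m to 2500 m (saturated): cools by 6.6 × 1.2 = 7.92°C, giving -6.1°C.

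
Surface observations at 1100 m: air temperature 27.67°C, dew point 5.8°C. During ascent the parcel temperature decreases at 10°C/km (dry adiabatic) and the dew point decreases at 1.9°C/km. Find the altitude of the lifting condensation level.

T and T_d converge at 10 − 1.9 = 8.1°C per km
Height above start = (27.67 − 5.8) / 8.1 = 2.7 km
LCL altitude = 1100 m + 2700 m = 3800 m

3800 m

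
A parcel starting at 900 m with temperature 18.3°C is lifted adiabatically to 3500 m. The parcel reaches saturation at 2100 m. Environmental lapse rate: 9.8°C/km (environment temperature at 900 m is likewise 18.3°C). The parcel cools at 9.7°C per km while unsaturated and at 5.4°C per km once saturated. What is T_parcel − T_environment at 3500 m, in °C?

+6.28°C (parcel warmer than environment)

Parcel:
  900 → 2100 m (dry, 9.7°C/km): ΔT = -9.7 × 1.2 = -11.64°C → T = 6.66°C
  2100 → 3500 m (saturated, 5.4°C/km): ΔT = -5.4 × 1.4 = -7.56°C → T = -0.9°C
Environment:
  900 → 3500 m (environment, 9.8°C/km): ΔT = -9.8 × 2.6 = -25.48°C → T = -7.18°C
T_parcel − T_env = -0.9 − (-7.18) = +6.28°C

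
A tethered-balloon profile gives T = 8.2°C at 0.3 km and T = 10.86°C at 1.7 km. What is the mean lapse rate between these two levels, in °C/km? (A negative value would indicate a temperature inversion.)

-1.9°C/km

Γ = −ΔT/Δz = (8.2 − 10.86) / (1700 − 300) m
  = -2.66°C / 1.4 km = -1.9°C/km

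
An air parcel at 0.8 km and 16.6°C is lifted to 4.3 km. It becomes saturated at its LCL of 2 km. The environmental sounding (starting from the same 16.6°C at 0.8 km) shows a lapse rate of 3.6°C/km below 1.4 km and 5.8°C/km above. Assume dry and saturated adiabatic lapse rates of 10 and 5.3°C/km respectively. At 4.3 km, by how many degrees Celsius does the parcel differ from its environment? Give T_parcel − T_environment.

Parcel:
  From 800 m to 2000 m (dry): cools by 10 × 1.2 = 12°C, giving 4.6°C.
  From 2000 m to 4300 m (saturated): cools by 5.3 × 2.3 = 12.19°C, giving -7.59°C.
Environment:
  From 800 m to 1400 m (environment, lower layer): cools by 3.6 × 0.6 = 2.16°C, giving 14.44°C.
  From 1400 m to 4300 m (environment, upper layer): cools by 5.8 × 2.9 = 16.82°C, giving -2.38°C.
T_parcel − T_env = -7.59 − (-2.38) = -5.21°C

-5.21°C (parcel cooler than environment)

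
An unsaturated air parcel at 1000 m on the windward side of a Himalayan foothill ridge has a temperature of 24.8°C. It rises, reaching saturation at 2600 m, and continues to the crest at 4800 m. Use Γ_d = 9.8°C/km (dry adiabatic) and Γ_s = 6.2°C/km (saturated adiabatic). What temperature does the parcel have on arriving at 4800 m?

-4.52°C

1000–2600 m, dry: Δz = 1.6 km ⇒ ΔT = -15.68°C; T = 9.12°C
2600–4800 m, saturated: Δz = 2.2 km ⇒ ΔT = -13.64°C; T = -4.52°C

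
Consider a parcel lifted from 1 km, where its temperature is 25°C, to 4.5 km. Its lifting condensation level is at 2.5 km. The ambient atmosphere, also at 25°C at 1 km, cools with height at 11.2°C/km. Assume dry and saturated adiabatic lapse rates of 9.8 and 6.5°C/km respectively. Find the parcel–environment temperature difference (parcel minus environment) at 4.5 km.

Parcel:
  Dry to 2500 m: -9.8 × 1.5 km = -14.7°C, so T = 10.3°C.
  Saturated to 4500 m: -6.5 × 2 km = -13°C, so T = -2.7°C.
Environment:
  Environment to 4500 m: -11.2 × 3.5 km = -39.2°C, so T = -14.2°C.
T_parcel − T_env = -2.7 − (-14.2) = +11.5°C

+11.5°C (parcel warmer than environment)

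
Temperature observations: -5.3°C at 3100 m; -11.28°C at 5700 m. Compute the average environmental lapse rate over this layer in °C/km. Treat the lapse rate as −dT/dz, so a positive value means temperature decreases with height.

Γ = −ΔT/Δz = (-5.3 − (-11.28)) / (5700 − 3100) m
  = 5.98°C / 2.6 km = 2.3°C/km

2.3°C/km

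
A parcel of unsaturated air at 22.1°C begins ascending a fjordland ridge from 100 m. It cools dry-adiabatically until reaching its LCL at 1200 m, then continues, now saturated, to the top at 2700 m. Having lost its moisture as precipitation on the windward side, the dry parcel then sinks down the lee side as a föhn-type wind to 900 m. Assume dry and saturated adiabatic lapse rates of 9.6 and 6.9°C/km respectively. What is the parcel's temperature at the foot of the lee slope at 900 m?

100 → 1200 m (dry, 9.6°C/km): ΔT = -9.6 × 1.1 = -10.56°C → T = 11.54°C
1200 → 2700 m (saturated, 6.9°C/km): ΔT = -6.9 × 1.5 = -10.35°C → T = 1.19°C
2700 → 900 m (dry descent, 9.6°C/km): ΔT = +9.6 × 1.8 = +17.28°C → T = 18.47°C

18.47°C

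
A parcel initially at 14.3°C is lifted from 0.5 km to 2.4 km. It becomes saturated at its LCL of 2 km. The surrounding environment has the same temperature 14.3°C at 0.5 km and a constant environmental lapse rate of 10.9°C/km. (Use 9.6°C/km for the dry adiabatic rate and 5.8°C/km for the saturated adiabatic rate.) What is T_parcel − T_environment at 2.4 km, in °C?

+3.99°C (parcel warmer than environment)

Parcel:
  Dry to 2000 m: -9.6 × 1.5 km = -14.4°C, so T = -0.1°C.
  Saturated to 2400 m: -5.8 × 0.4 km = -2.32°C, so T = -2.42°C.
Environment:
  Environment to 2400 m: -10.9 × 1.9 km = -20.71°C, so T = -6.41°C.
T_parcel − T_env = -2.42 − (-6.41) = +3.99°C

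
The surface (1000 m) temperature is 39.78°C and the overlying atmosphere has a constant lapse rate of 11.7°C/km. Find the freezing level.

Height above start = (39.78 − 0) / 11.7 = 3.4 km
Altitude = 1000 m + 3400 m = 4400 m

4400 m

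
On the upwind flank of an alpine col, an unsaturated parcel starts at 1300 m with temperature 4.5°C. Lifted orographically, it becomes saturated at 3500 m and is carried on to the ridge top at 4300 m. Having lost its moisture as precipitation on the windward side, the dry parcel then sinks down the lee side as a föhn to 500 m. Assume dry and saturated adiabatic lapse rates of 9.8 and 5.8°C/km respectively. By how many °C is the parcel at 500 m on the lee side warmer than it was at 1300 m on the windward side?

1300–3500 m, dry: Δz = 2.2 km ⇒ ΔT = -21.56°C; T = -17.06°C
3500–4300 m, saturated: Δz = 0.8 km ⇒ ΔT = -4.64°C; T = -21.7°C
4300–500 m, dry descent: Δz = 3.8 km ⇒ ΔT = +37.24°C; T = 15.54°C
Net change vs windward start: 15.54 − 4.5 = +11.04°C

+11.04°C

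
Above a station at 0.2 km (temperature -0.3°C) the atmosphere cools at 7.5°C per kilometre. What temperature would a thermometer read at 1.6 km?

-10.8°C

200 → 1600 m (environmental, 7.5°C/km): ΔT = -7.5 × 1.4 = -10.5°C → T = -10.8°C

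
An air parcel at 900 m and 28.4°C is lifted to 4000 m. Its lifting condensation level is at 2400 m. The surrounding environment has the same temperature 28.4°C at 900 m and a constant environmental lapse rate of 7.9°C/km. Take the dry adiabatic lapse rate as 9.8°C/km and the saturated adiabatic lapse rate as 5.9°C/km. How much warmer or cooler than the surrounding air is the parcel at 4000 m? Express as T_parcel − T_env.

Parcel:
  900 → 2400 m (dry, 9.8°C/km): ΔT = -9.8 × 1.5 = -14.7°C → T = 13.7°C
  2400 → 4000 m (saturated, 5.9°C/km): ΔT = -5.9 × 1.6 = -9.44°C → T = 4.26°C
Environment:
  900 → 4000 m (environment, 7.9°C/km): ΔT = -7.9 × 3.1 = -24.49°C → T = 3.91°C
T_parcel − T_env = 4.26 − 3.91 = +0.35°C

+0.35°C (parcel warmer than environment)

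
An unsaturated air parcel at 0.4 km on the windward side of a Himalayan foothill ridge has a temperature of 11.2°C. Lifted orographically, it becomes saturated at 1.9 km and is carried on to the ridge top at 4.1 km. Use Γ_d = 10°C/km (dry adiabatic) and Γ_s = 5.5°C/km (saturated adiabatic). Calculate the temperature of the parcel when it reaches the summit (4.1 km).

-15.9°C

400–1900 m, dry: Δz = 1.5 km ⇒ ΔT = -15°C; T = -3.8°C
1900–4100 m, saturated: Δz = 2.2 km ⇒ ΔT = -12.1°C; T = -15.9°C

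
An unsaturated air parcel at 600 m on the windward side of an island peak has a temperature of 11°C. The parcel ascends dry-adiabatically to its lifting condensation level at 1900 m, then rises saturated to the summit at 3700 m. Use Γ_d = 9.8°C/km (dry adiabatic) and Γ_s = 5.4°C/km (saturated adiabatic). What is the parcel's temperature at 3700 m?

Dry to 1900 m: -9.8 × 1.3 km = -12.74°C, so T = -1.74°C.
Saturated to 3700 m: -5.4 × 1.8 km = -9.72°C, so T = -11.46°C.

-11.46°C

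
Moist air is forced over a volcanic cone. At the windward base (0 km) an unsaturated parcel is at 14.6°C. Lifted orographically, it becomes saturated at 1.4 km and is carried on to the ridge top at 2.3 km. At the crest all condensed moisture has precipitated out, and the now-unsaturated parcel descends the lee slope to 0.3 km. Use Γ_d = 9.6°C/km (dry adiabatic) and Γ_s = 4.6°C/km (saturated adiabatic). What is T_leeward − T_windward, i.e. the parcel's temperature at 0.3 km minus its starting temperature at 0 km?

+1.62°C

Dry to 1400 m: -9.6 × 1.4 km = -13.44°C, so T = 1.16°C.
Saturated to 2300 m: -4.6 × 0.9 km = -4.14°C, so T = -2.98°C.
Dry descent to 300 m: +9.6 × 2 km = +19.2°C, so T = 16.22°C.
Net change vs windward start: 16.22 − 14.6 = +1.62°C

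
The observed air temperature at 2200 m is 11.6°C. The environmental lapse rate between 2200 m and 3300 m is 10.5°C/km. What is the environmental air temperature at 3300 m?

0.05°C

Environmental to 3300 m: -10.5 × 1.1 km = -11.55°C, so T = 0.05°C.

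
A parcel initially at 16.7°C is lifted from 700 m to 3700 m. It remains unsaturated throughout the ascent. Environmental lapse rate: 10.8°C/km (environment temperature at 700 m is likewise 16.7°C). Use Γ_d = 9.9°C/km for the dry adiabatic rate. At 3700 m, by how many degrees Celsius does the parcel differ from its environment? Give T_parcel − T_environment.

Parcel:
  700 → 3700 m (dry, 9.9°C/km): ΔT = -9.9 × 3 = -29.7°C → T = -13°C
Environment:
  700 → 3700 m (environment, 10.8°C/km): ΔT = -10.8 × 3 = -32.4°C → T = -15.7°C
T_parcel − T_env = -13 − (-15.7) = +2.7°C

+2.7°C (parcel warmer than environment)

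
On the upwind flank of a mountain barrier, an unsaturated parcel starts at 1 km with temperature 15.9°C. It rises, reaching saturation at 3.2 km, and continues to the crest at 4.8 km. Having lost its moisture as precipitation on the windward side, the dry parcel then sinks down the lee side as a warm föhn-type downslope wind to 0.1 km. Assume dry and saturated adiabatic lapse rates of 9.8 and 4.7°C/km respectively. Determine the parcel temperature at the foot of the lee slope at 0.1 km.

32.88°C

1000–3200 m, dry: Δz = 2.2 km ⇒ ΔT = -21.56°C; T = -5.66°C
3200–4800 m, saturated: Δz = 1.6 km ⇒ ΔT = -7.52°C; T = -13.18°C
4800–100 m, dry descent: Δz = 4.7 km ⇒ ΔT = +46.06°C; T = 32.88°C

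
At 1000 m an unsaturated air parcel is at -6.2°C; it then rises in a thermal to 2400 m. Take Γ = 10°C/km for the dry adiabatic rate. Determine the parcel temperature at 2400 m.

-20.2°C

1000–2400 m, dry adiabatic: Δz = 1.4 km ⇒ ΔT = -14°C; T = -20.2°C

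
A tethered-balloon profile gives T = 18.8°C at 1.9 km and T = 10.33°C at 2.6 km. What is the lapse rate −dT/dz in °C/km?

Γ = −ΔT/Δz = (18.8 − 10.33) / (2600 − 1900) m
  = 8.47°C / 0.7 km = 12.1°C/km

12.1°C/km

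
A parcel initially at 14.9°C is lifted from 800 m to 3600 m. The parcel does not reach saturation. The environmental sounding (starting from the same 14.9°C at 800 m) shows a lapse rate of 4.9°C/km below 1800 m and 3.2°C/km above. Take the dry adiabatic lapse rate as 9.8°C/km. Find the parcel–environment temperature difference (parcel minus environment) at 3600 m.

Parcel:
  800–3600 m, dry: Δz = 2.8 km ⇒ ΔT = -27.44°C; T = -12.54°C
Environment:
  800–1800 m, environment, lower layer: Δz = 1 km ⇒ ΔT = -4.9°C; T = 10°C
  1800–3600 m, environment, upper layer: Δz = 1.8 km ⇒ ΔT = -5.76°C; T = 4.24°C
T_parcel − T_env = -12.54 − 4.24 = -16.78°C

-16.78°C (parcel cooler than environment)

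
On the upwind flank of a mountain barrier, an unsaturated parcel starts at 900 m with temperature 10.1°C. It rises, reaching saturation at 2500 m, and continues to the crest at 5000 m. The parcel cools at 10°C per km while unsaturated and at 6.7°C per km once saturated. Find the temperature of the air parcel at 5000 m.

-22.65°C

900–2500 m, dry: Δz = 1.6 km ⇒ ΔT = -16°C; T = -5.9°C
2500–5000 m, saturated: Δz = 2.5 km ⇒ ΔT = -16.75°C; T = -22.65°C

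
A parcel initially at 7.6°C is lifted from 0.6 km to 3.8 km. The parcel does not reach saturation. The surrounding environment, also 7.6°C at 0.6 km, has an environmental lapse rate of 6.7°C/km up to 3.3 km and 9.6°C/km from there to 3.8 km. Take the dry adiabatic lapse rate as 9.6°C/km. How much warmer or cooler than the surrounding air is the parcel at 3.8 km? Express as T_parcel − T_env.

-7.83°C (parcel cooler than environment)

Parcel:
  Dry to 3800 m: -9.6 × 3.2 km = -30.72°C, so T = -23.12°C.
Environment:
  Environment, lower layer to 3300 m: -6.7 × 2.7 km = -18.09°C, so T = -10.49°C.
  Environment, upper layer to 3800 m: -9.6 × 0.5 km = -4.8°C, so T = -15.29°C.
T_parcel − T_env = -23.12 − (-15.29) = -7.83°C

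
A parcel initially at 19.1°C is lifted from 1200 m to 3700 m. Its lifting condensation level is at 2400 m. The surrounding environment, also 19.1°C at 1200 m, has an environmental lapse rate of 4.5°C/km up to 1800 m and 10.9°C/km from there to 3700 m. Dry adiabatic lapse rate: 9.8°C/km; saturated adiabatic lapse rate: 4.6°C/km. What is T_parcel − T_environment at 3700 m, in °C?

+5.67°C (parcel warmer than environment)

Parcel:
  From 1200 m to 2400 m (dry): cools by 9.8 × 1.2 = 11.76°C, giving 7.34°C.
  From 2400 m to 3700 m (saturated): cools by 4.6 × 1.3 = 5.98°C, giving 1.36°C.
Environment:
  From 1200 m to 1800 m (environment, lower layer): cools by 4.5 × 0.6 = 2.7°C, giving 16.4°C.
  From 1800 m to 3700 m (environment, upper layer): cools by 10.9 × 1.9 = 20.71°C, giving -4.31°C.
T_parcel − T_env = 1.36 − (-4.31) = +5.67°C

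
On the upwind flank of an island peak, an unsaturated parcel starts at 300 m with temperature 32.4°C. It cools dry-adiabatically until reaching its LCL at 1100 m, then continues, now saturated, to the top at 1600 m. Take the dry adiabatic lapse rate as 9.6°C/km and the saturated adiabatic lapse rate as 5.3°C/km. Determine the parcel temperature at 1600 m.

300–1100 m, dry: Δz = 0.8 km ⇒ ΔT = -7.68°C; T = 24.72°C
1100–1600 m, saturated: Δz = 0.5 km ⇒ ΔT = -2.65°C; T = 22.07°C

22.07°C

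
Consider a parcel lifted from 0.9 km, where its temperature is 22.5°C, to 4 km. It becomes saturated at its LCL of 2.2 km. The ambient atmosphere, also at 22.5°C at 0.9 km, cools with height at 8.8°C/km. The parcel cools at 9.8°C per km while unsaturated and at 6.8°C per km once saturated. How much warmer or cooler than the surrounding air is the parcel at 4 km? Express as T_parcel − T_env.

Parcel:
  900–2200 m, dry: Δz = 1.3 km ⇒ ΔT = -12.74°C; T = 9.76°C
  2200–4000 m, saturated: Δz = 1.8 km ⇒ ΔT = -12.24°C; T = -2.48°C
Environment:
  900–4000 m, environment: Δz = 3.1 km ⇒ ΔT = -27.28°C; T = -4.78°C
T_parcel − T_env = -2.48 − (-4.78) = +2.3°C

+2.3°C (parcel warmer than environment)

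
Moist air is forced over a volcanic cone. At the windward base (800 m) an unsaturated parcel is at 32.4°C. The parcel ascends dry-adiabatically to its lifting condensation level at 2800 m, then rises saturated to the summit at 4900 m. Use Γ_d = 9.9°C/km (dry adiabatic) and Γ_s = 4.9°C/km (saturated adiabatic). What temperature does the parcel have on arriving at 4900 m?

2.31°C

800–2800 m, dry: Δz = 2 km ⇒ ΔT = -19.8°C; T = 12.6°C
2800–4900 m, saturated: Δz = 2.1 km ⇒ ΔT = -10.29°C; T = 2.31°C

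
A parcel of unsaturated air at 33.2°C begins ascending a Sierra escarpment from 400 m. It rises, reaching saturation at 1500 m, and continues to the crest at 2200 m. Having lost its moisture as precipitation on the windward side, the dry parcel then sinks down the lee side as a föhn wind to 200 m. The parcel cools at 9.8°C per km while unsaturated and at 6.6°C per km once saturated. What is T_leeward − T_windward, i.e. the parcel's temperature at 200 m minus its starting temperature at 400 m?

+4.2°C

Dry to 1500 m: -9.8 × 1.1 km = -10.78°C, so T = 22.42°C.
Saturated to 2200 m: -6.6 × 0.7 km = -4.62°C, so T = 17.8°C.
Dry descent to 200 m: +9.8 × 2 km = +19.6°C, so T = 37.4°C.
Net change vs windward start: 37.4 − 33.2 = +4.2°C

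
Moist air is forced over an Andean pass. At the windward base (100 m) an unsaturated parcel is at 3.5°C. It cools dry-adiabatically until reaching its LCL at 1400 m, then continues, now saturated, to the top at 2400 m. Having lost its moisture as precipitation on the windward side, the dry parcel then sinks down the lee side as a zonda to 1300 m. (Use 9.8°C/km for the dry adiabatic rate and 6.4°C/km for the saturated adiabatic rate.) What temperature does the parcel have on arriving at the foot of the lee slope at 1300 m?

From 100 m to 1400 m (dry): cools by 9.8 × 1.3 = 12.74°C, giving -9.24°C.
From 1400 m to 2400 m (saturated): cools by 6.4 × 1 = 6.4°C, giving -15.64°C.
From 2400 m to 1300 m (dry descent): warms by 9.8 × 1.1 = 10.78°C, giving -4.86°C.

-4.86°C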